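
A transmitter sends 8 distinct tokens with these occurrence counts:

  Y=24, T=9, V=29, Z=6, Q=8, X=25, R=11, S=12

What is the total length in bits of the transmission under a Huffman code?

Build the Huffman tree bottom-up:
combine Z(6), Q(8) → 14
combine T(9), R(11) → 20
combine S(12), 14 → 26
combine 20, Y(24) → 44
combine X(25), 26 → 51
combine V(29), 44 → 73
combine 51, 73 → 124
The encoded length is the sum of every internal node's weight: 14 + 20 + 26 + 44 + 51 + 73 + 124 = 352 bits.

352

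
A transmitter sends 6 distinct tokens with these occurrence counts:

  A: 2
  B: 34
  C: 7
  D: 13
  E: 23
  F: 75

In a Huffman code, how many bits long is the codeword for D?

Huffman merges, smallest pair first:
merge A(2) and C(7): 9
merge 9 and D(13): 22
merge 22 and E(23): 45
merge B(34) and 45: 79
merge F(75) and 79: 154
D sits 4 levels below the root, so its codeword is 4 bits.

4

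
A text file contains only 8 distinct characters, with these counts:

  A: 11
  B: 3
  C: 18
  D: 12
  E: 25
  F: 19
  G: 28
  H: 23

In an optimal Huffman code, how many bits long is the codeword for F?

Build the tree from the bottom:
B(3) + A(11) → 14
D(12) + 14 → 26
C(18) + F(19) → 37
H(23) + E(25) → 48
26 + G(28) → 54
37 + 48 → 85
54 + 85 → 139
F sits 3 levels below the root, so its codeword is 3 bits.

3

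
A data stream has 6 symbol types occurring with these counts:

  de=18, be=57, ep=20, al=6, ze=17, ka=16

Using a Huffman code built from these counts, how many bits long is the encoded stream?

Build the Huffman tree bottom-up:
combine al(6), ka(16) → 22
combine ze(17), de(18) → 35
combine ep(20), 22 → 42
combine 35, 42 → 77
combine be(57), 77 → 134
The encoded length is the sum of every internal node's weight: 22 + 35 + 42 + 77 + 134 = 310 bits.

310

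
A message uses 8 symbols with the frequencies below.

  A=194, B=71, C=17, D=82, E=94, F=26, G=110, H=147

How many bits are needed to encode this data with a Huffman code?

2039

Merge the two smallest weights repeatedly:
C(17) + F(26) → 43
43 + B(71) → 114
D(82) + E(94) → 176
G(110) + 114 → 224
H(147) + 176 → 323
A(194) + 224 → 418
323 + 418 → 741
Total encoded bits = sum of merged weights = 43 + 114 + 176 + 224 + 323 + 418 + 741 = 2039.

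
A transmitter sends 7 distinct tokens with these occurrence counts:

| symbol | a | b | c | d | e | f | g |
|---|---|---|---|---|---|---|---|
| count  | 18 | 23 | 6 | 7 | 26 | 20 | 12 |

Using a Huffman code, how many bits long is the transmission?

300

Merge the two smallest weights repeatedly:
c(6) + d(7) → 13
g(12) + 13 → 25
a(18) + f(20) → 38
b(23) + 25 → 48
e(26) + 38 → 64
48 + 64 → 112
Total encoded bits = sum of merged weights = 13 + 25 + 38 + 48 + 64 + 112 = 300.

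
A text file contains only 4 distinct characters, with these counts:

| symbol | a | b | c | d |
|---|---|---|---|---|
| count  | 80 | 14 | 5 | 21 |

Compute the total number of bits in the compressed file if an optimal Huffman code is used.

Greedily combine the two least-frequent nodes:
merge c(5) and b(14): 19
merge 19 and d(21): 40
merge 40 and a(80): 120
The encoded length is the sum of every internal node's weight: 19 + 40 + 120 = 179 bits.

179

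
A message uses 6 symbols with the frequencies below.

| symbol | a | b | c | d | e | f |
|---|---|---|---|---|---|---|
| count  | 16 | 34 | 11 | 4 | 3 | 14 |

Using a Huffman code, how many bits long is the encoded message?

185

Greedily combine the two least-frequent nodes:
combine e(3), d(4) → 7
combine 7, c(11) → 18
combine f(14), a(16) → 30
combine 18, 30 → 48
combine b(34), 48 → 82
Each symbol's bit-cost is frequency × depth; summing gives 185 bits (equivalently 7 + 18 + 30 + 48 + 82).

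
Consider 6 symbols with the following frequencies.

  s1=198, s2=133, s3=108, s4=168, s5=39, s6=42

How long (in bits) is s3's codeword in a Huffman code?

Build the tree from the bottom:
s5(39) + s6(42) → 81
81 + s3(108) → 189
s2(133) + s4(168) → 301
189 + s1(198) → 387
301 + 387 → 688
s3 sits 3 levels below the root, so its codeword is 3 bits.

3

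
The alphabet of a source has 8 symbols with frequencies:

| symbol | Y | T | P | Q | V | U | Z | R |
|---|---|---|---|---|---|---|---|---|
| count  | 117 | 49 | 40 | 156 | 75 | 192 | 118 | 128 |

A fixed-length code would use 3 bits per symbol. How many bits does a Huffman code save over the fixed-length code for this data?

Fixed-length: 3 bits × 875 symbols = 2625 bits.
Huffman merges:
merge P(40) and T(49): 89
merge V(75) and 89: 164
merge Y(117) and Z(118): 235
merge R(128) and Q(156): 284
merge 164 and U(192): 356
merge 235 and 284: 519
merge 356 and 519: 875
Huffman total = 89 + 164 + 235 + 284 + 356 + 519 + 875 = 2522 bits.
Saving = 2625 − 2522 = 103 bits.

103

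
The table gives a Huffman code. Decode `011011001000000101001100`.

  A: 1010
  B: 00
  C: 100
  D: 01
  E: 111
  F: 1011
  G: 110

Read left to right; each codeword is recognised as soon as it completes (prefix code):
  01→D | 1011→F | 00→B | 100→C | 00→B | 00→B | 1010→A | 01→D | 100→C
Decoded message: DFBCBBADC

DFBCBBADC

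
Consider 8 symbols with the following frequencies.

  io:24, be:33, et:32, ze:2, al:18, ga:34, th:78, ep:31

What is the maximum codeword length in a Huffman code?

Merge the two lowest-weight nodes at each step:
ze(2) + al(18) → 20
20 + io(24) → 44
ep(31) + et(32) → 63
be(33) + ga(34) → 67
44 + 63 → 107
67 + th(78) → 145
107 + 145 → 252
Maximum depth reached is 4.

4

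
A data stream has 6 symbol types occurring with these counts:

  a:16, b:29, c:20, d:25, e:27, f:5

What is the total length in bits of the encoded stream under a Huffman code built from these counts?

306

Greedily combine the two least-frequent nodes:
combine f(5), a(16) → 21
combine c(20), 21 → 41
combine d(25), e(27) → 52
combine b(29), 41 → 70
combine 52, 70 → 122
Total encoded bits = sum of merged weights = 21 + 41 + 52 + 70 + 122 = 306.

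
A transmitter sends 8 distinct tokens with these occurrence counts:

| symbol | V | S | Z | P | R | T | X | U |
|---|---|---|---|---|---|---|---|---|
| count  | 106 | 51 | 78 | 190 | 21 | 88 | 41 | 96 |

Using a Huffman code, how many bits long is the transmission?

1885

Build the Huffman tree bottom-up:
merge R(21) and X(41): 62
merge S(51) and 62: 113
merge Z(78) and T(88): 166
merge U(96) and V(106): 202
merge 113 and 166: 279
merge P(190) and 202: 392
merge 279 and 392: 671
Total encoded bits = sum of merged weights = 62 + 113 + 166 + 202 + 279 + 392 + 671 = 1885.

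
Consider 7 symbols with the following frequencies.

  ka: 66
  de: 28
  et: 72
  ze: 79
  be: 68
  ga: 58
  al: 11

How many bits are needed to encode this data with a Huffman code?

Greedily combine the two least-frequent nodes:
al(11) + de(28) → 39
39 + ga(58) → 97
ka(66) + be(68) → 134
et(72) + ze(79) → 151
97 + 134 → 231
151 + 231 → 382
Each symbol's bit-cost is frequency × depth; summing gives 1034 bits (equivalently 39 + 97 + 134 + 151 + 231 + 382).

1034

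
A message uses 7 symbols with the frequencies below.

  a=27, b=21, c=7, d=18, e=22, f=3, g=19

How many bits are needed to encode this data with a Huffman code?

Build the Huffman tree bottom-up:
f(3) + c(7) → 10
10 + d(18) → 28
g(19) + b(21) → 40
e(22) + a(27) → 49
28 + 40 → 68
49 + 68 → 117
Total encoded bits = sum of merged weights = 10 + 28 + 40 + 49 + 68 + 117 = 312.

312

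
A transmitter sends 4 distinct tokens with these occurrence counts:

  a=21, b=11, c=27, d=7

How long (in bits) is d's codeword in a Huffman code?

Huffman merges, smallest pair first:
combine d(7), b(11) → 18
combine 18, a(21) → 39
combine c(27), 39 → 66
The subtree containing d is merged 3 times, so code length = 3.

3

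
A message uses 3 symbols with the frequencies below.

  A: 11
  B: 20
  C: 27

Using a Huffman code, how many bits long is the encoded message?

Merge the two smallest weights repeatedly:
merge A(11) and B(20): 31
merge C(27) and 31: 58
Each symbol's bit-cost is frequency × depth; summing gives 89 bits (equivalently 31 + 58).

89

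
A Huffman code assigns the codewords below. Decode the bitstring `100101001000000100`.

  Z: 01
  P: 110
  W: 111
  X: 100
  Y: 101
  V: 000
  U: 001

Read left to right; each codeword is recognised as soon as it completes (prefix code):
  100→X | 101→Y | 001→U | 000→V | 000→V | 100→X
Decoded message: XYUVVX

XYUVVX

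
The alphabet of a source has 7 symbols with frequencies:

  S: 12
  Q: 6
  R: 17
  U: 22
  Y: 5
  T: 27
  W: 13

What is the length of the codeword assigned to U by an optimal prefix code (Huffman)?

Huffman merges, smallest pair first:
Y(5) + Q(6) → 11
11 + S(12) → 23
W(13) + R(17) → 30
U(22) + 23 → 45
T(27) + 30 → 57
45 + 57 → 102
The subtree containing U is merged 2 times, so code length = 2.

2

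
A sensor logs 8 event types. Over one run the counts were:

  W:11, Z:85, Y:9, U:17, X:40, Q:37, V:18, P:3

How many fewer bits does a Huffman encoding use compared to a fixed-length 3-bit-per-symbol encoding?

100

Fixed-length: 3 bits × 220 symbols = 660 bits.
Huffman merges:
P(3) + Y(9) → 12
W(11) + 12 → 23
U(17) + V(18) → 35
23 + 35 → 58
Q(37) + X(40) → 77
58 + 77 → 135
Z(85) + 135 → 220
Huffman total = 12 + 23 + 35 + 58 + 77 + 135 + 220 = 560 bits.
Saving = 660 − 560 = 100 bits.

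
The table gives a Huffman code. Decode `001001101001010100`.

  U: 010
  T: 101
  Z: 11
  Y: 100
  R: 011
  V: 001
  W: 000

VVTVUY

Read left to right; each codeword is recognised as soon as it completes (prefix code):
  001→V | 001→V | 101→T | 001→V | 010→U | 100→Y
Decoded message: VVTVUY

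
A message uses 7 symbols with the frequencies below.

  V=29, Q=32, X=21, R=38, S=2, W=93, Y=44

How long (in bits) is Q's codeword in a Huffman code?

3

Build the tree from the bottom:
merge S(2) and X(21): 23
merge 23 and V(29): 52
merge Q(32) and R(38): 70
merge Y(44) and 52: 96
merge 70 and W(93): 163
merge 96 and 163: 259
Q's leaf is at depth 3, giving a 3-bit codeword.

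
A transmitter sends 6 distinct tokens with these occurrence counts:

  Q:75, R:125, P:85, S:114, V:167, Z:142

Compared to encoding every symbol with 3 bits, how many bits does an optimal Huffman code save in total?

309

Fixed-length: 3 bits × 708 symbols = 2124 bits.
Huffman merges:
Q(75) + P(85) → 160
S(114) + R(125) → 239
Z(142) + 160 → 302
V(167) + 239 → 406
302 + 406 → 708
Huffman total = 160 + 239 + 302 + 406 + 708 = 1815 bits.
Saving = 2124 − 1815 = 309 bits.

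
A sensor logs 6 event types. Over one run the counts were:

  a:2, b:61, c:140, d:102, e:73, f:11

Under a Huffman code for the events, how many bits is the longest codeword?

Merge the two lowest-weight nodes at each step:
a(2) + f(11) → 13
13 + b(61) → 74
e(73) + 74 → 147
d(102) + c(140) → 242
147 + 242 → 389
Maximum depth reached is 4.

4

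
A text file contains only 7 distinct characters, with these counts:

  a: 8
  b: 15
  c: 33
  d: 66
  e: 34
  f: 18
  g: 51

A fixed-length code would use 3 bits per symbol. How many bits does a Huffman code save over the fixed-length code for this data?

Fixed-length: 3 bits × 225 symbols = 675 bits.
Huffman merges:
merge a(8) and b(15): 23
merge f(18) and 23: 41
merge c(33) and e(34): 67
merge 41 and g(51): 92
merge d(66) and 67: 133
merge 92 and 133: 225
Huffman total = 23 + 41 + 67 + 92 + 133 + 225 = 581 bits.
Saving = 675 − 581 = 94 bits.

94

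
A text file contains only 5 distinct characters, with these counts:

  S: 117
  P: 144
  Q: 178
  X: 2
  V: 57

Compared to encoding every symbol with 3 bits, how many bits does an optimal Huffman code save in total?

441

Fixed-length: 3 bits × 498 symbols = 1494 bits.
Huffman merges:
combine X(2), V(57) → 59
combine 59, S(117) → 176
combine P(144), 176 → 320
combine Q(178), 320 → 498
Huffman total = 59 + 176 + 320 + 498 = 1053 bits.
Saving = 1494 − 1053 = 441 bits.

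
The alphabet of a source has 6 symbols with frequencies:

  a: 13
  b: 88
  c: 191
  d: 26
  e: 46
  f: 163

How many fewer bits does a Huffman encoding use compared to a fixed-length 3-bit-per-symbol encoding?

Fixed-length: 3 bits × 527 symbols = 1581 bits.
Huffman merges:
a(13) + d(26) → 39
39 + e(46) → 85
85 + b(88) → 173
f(163) + 173 → 336
c(191) + 336 → 527
Huffman total = 39 + 85 + 173 + 336 + 527 = 1160 bits.
Saving = 1581 − 1160 = 421 bits.

421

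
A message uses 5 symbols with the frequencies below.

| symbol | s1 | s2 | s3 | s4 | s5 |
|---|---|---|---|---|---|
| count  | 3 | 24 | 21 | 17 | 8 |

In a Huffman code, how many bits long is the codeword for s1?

Build the tree from the bottom:
s1(3) + s5(8) → 11
11 + s4(17) → 28
s3(21) + s2(24) → 45
28 + 45 → 73
s1's leaf is at depth 3, giving a 3-bit codeword.

3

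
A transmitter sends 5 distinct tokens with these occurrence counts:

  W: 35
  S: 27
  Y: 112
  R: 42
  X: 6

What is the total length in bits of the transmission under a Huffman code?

Build the Huffman tree bottom-up:
X(6) + S(27) → 33
33 + W(35) → 68
R(42) + 68 → 110
110 + Y(112) → 222
The encoded length is the sum of every internal node's weight: 33 + 68 + 110 + 222 = 433 bits.

433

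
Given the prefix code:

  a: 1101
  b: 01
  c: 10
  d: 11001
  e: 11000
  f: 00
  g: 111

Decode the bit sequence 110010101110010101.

Read left to right; each codeword is recognised as soon as it completes (prefix code):
  11001→d | 01→b | 01→b | 11001→d | 01→b | 01→b
Decoded message: dbbdbb

dbbdbb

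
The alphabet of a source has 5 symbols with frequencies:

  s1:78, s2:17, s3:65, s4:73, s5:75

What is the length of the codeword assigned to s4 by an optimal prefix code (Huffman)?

2

Huffman merges, smallest pair first:
combine s2(17), s3(65) → 82
combine s4(73), s5(75) → 148
combine s1(78), 82 → 160
combine 148, 160 → 308
The subtree containing s4 is merged 2 times, so code length = 2.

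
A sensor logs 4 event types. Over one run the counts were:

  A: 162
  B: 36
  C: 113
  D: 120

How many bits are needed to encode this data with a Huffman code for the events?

Greedily combine the two least-frequent nodes:
merge B(36) and C(113): 149
merge D(120) and 149: 269
merge A(162) and 269: 431
Each symbol's bit-cost is frequency × depth; summing gives 849 bits (equivalently 149 + 269 + 431).

849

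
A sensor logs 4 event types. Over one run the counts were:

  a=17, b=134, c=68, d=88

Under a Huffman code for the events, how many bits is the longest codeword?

3

Merge the two lowest-weight nodes at each step:
combine a(17), c(68) → 85
combine 85, d(88) → 173
combine b(134), 173 → 307
Maximum depth reached is 3.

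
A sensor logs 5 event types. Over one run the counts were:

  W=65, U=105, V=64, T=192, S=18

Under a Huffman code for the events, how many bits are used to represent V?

4

Repeatedly merge the two smallest:
combine S(18), V(64) → 82
combine W(65), 82 → 147
combine U(105), 147 → 252
combine T(192), 252 → 444
The subtree containing V is merged 4 times, so code length = 4.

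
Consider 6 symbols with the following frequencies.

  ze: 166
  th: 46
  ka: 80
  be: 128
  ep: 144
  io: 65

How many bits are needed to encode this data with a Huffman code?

Merge the two smallest weights repeatedly:
th(46) + io(65) → 111
ka(80) + 111 → 191
be(128) + ep(144) → 272
ze(166) + 191 → 357
272 + 357 → 629
Each symbol's bit-cost is frequency × depth; summing gives 1560 bits (equivalently 111 + 191 + 272 + 357 + 629).

1560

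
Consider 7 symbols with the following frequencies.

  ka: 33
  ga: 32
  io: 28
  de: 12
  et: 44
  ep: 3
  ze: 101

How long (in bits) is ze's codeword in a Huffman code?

1

Huffman merges, smallest pair first:
ep(3) + de(12) → 15
15 + io(28) → 43
ga(32) + ka(33) → 65
43 + et(44) → 87
65 + 87 → 152
ze(101) + 152 → 253
ze sits one level below the root: a 1-bit codeword.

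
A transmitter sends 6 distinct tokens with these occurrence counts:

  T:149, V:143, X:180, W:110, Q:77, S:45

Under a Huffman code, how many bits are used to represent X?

Huffman merges, smallest pair first:
S(45) + Q(77) → 122
W(110) + 122 → 232
V(143) + T(149) → 292
X(180) + 232 → 412
292 + 412 → 704
The subtree containing X is merged 2 times, so code length = 2.

2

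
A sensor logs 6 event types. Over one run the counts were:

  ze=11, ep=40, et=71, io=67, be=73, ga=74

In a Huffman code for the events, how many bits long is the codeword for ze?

4

Huffman merges, smallest pair first:
combine ze(11), ep(40) → 51
combine 51, io(67) → 118
combine et(71), be(73) → 144
combine ga(74), 118 → 192
combine 144, 192 → 336
ze sits 4 levels below the root, so its codeword is 4 bits.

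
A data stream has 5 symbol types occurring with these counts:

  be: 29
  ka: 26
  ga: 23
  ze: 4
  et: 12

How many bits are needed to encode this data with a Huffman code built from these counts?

204

Build the Huffman tree bottom-up:
merge ze(4) and et(12): 16
merge 16 and ga(23): 39
merge ka(26) and be(29): 55
merge 39 and 55: 94
Each symbol's bit-cost is frequency × depth; summing gives 204 bits (equivalently 16 + 39 + 55 + 94).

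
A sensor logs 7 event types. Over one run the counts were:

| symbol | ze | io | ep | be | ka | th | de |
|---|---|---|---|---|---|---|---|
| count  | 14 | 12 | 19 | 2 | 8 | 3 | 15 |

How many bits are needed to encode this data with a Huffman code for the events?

Greedily combine the two least-frequent nodes:
be(2) + th(3) → 5
5 + ka(8) → 13
io(12) + 13 → 25
ze(14) + de(15) → 29
ep(19) + 25 → 44
29 + 44 → 73
The encoded length is the sum of every internal node's weight: 5 + 13 + 25 + 29 + 44 + 73 = 189 bits.

189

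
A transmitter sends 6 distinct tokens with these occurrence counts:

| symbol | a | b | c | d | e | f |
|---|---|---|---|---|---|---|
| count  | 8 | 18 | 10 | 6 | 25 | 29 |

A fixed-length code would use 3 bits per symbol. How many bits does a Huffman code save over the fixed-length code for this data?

58

Fixed-length: 3 bits × 96 symbols = 288 bits.
Huffman merges:
combine d(6), a(8) → 14
combine c(10), 14 → 24
combine b(18), 24 → 42
combine e(25), f(29) → 54
combine 42, 54 → 96
Huffman total = 14 + 24 + 42 + 54 + 96 = 230 bits.
Saving = 288 − 230 = 58 bits.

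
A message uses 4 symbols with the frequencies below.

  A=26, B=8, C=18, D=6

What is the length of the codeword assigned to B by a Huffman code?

Build the tree from the bottom:
merge D(6) and B(8): 14
merge 14 and C(18): 32
merge A(26) and 32: 58
B sits 3 levels below the root, so its codeword is 3 bits.

3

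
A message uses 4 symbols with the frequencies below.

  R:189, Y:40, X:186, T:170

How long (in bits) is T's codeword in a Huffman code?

Huffman merges, smallest pair first:
Y(40) + T(170) → 210
X(186) + R(189) → 375
210 + 375 → 585
T's leaf is at depth 2, giving a 2-bit codeword.

2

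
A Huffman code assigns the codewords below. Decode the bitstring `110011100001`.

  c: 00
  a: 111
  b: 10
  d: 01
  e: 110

Read left to right; each codeword is recognised as soon as it completes (prefix code):
  110→e | 01→d | 110→e | 00→c | 01→d
Decoded message: edecd

edecd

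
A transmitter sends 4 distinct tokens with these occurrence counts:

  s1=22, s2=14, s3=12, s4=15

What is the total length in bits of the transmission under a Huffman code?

Build the Huffman tree bottom-up:
combine s3(12), s2(14) → 26
combine s4(15), s1(22) → 37
combine 26, 37 → 63
The encoded length is the sum of every internal node's weight: 26 + 37 + 63 = 126 bits.

126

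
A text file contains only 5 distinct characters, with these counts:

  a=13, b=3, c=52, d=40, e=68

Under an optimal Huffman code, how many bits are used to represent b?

4

Huffman merges, smallest pair first:
combine b(3), a(13) → 16
combine 16, d(40) → 56
combine c(52), 56 → 108
combine e(68), 108 → 176
The subtree containing b is merged 4 times, so code length = 4.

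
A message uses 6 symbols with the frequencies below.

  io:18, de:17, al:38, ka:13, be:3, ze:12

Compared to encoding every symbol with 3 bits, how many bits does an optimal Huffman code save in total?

Fixed-length: 3 bits × 101 symbols = 303 bits.
Huffman merges:
merge be(3) and ze(12): 15
merge ka(13) and 15: 28
merge de(17) and io(18): 35
merge 28 and 35: 63
merge al(38) and 63: 101
Huffman total = 15 + 28 + 35 + 63 + 101 = 242 bits.
Saving = 303 − 242 = 61 bits.

61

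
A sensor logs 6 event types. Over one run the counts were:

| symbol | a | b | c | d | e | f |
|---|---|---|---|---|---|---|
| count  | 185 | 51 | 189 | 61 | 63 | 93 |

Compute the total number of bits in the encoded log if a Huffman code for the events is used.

1552

Merge the two smallest weights repeatedly:
combine b(51), d(61) → 112
combine e(63), f(93) → 156
combine 112, 156 → 268
combine a(185), c(189) → 374
combine 268, 374 → 642
Total encoded bits = sum of merged weights = 112 + 156 + 268 + 374 + 642 = 1552.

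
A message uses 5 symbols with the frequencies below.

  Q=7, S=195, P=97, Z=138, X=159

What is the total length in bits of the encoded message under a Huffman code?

1296

Build the Huffman tree bottom-up:
merge Q(7) and P(97): 104
merge 104 and Z(138): 242
merge X(159) and S(195): 354
merge 242 and 354: 596
Total encoded bits = sum of merged weights = 104 + 242 + 354 + 596 = 1296.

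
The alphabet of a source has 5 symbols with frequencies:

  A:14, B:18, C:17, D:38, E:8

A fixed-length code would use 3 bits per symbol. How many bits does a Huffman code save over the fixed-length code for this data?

76

Fixed-length: 3 bits × 95 symbols = 285 bits.
Huffman merges:
combine E(8), A(14) → 22
combine C(17), B(18) → 35
combine 22, 35 → 57
combine D(38), 57 → 95
Huffman total = 22 + 35 + 57 + 95 = 209 bits.
Saving = 285 − 209 = 76 bits.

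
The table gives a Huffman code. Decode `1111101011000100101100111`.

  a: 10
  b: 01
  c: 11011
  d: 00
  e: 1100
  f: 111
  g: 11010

Read left to right; each codeword is recognised as soon as it completes (prefix code):
  111→f | 11010→g | 1100→e | 01→b | 00→d | 10→a | 1100→e | 111→f
Decoded message: fgebdaef

fgebdaef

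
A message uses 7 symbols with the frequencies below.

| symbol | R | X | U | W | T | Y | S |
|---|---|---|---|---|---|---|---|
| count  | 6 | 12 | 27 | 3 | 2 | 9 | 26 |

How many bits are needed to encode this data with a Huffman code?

206

Build the Huffman tree bottom-up:
merge T(2) and W(3): 5
merge 5 and R(6): 11
merge Y(9) and 11: 20
merge X(12) and 20: 32
merge S(26) and U(27): 53
merge 32 and 53: 85
Total encoded bits = sum of merged weights = 5 + 11 + 20 + 32 + 53 + 85 = 206.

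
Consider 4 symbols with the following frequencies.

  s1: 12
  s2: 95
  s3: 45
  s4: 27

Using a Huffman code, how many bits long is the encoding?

Build the Huffman tree bottom-up:
combine s1(12), s4(27) → 39
combine 39, s3(45) → 84
combine 84, s2(95) → 179
Total encoded bits = sum of merged weights = 39 + 84 + 179 = 302.

302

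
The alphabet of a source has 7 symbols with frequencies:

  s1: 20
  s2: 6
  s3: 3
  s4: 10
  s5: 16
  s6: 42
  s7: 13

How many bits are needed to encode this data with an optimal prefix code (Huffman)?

274

Build the Huffman tree bottom-up:
combine s3(3), s2(6) → 9
combine 9, s4(10) → 19
combine s7(13), s5(16) → 29
combine 19, s1(20) → 39
combine 29, 39 → 68
combine s6(42), 68 → 110
The encoded length is the sum of every internal node's weight: 9 + 19 + 29 + 39 + 68 + 110 = 274 bits.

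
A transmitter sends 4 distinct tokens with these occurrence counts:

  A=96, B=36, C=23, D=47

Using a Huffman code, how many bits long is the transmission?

Build the Huffman tree bottom-up:
combine C(23), B(36) → 59
combine D(47), 59 → 106
combine A(96), 106 → 202
Each symbol's bit-cost is frequency × depth; summing gives 367 bits (equivalently 59 + 106 + 202).

367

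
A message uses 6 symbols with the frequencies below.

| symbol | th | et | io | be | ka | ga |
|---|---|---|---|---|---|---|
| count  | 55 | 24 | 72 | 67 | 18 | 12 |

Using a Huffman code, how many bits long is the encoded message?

Merge the two smallest weights repeatedly:
ga(12) + ka(18) → 30
et(24) + 30 → 54
54 + th(55) → 109
be(67) + io(72) → 139
109 + 139 → 248
Each symbol's bit-cost is frequency × depth; summing gives 580 bits (equivalently 30 + 54 + 109 + 139 + 248).

580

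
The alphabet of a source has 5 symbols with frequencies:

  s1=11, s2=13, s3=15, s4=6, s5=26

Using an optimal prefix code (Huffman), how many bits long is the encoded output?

159

Greedily combine the two least-frequent nodes:
combine s4(6), s1(11) → 17
combine s2(13), s3(15) → 28
combine 17, s5(26) → 43
combine 28, 43 → 71
Each symbol's bit-cost is frequency × depth; summing gives 159 bits (equivalently 17 + 28 + 43 + 71).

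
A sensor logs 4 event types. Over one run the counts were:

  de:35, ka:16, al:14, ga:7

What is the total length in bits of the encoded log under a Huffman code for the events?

130

Greedily combine the two least-frequent nodes:
ga(7) + al(14) → 21
ka(16) + 21 → 37
de(35) + 37 → 72
Each symbol's bit-cost is frequency × depth; summing gives 130 bits (equivalently 21 + 37 + 72).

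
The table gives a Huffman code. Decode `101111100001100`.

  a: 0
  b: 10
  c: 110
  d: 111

Read left to right; each codeword is recognised as soon as it completes (prefix code):
  10→b | 111→d | 110→c | 0→a | 0→a | 0→a | 110→c | 0→a
Decoded message: bdcaaaca

bdcaaaca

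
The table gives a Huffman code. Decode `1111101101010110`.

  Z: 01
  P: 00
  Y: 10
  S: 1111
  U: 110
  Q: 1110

SYUYYU

Read left to right; each codeword is recognised as soon as it completes (prefix code):
  1111→S | 10→Y | 110→U | 10→Y | 10→Y | 110→U
Decoded message: SYUYYU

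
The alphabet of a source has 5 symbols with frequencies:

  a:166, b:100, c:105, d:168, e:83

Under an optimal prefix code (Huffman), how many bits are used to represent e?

3

Huffman merges, smallest pair first:
combine e(83), b(100) → 183
combine c(105), a(166) → 271
combine d(168), 183 → 351
combine 271, 351 → 622
The subtree containing e is merged 3 times, so code length = 3.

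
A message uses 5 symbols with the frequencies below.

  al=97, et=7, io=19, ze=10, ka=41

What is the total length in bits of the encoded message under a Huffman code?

304

Merge the two smallest weights repeatedly:
et(7) + ze(10) → 17
17 + io(19) → 36
36 + ka(41) → 77
77 + al(97) → 174
Total encoded bits = sum of merged weights = 17 + 36 + 77 + 174 = 304.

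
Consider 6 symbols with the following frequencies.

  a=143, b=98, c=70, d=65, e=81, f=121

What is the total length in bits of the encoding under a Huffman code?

Merge the two smallest weights repeatedly:
d(65) + c(70) → 135
e(81) + b(98) → 179
f(121) + 135 → 256
a(143) + 179 → 322
256 + 322 → 578
Each symbol's bit-cost is frequency × depth; summing gives 1470 bits (equivalently 135 + 179 + 256 + 322 + 578).

1470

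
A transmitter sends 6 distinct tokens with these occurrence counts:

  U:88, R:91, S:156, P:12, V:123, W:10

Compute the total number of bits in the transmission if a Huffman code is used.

1092

Merge the two smallest weights repeatedly:
merge W(10) and P(12): 22
merge 22 and U(88): 110
merge R(91) and 110: 201
merge V(123) and S(156): 279
merge 201 and 279: 480
Each symbol's bit-cost is frequency × depth; summing gives 1092 bits (equivalently 22 + 110 + 201 + 279 + 480).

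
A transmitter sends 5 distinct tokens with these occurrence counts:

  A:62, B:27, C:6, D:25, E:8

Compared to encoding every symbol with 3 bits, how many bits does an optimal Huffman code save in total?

Fixed-length: 3 bits × 128 symbols = 384 bits.
Huffman merges:
merge C(6) and E(8): 14
merge 14 and D(25): 39
merge B(27) and 39: 66
merge A(62) and 66: 128
Huffman total = 14 + 39 + 66 + 128 = 247 bits.
Saving = 384 − 247 = 137 bits.

137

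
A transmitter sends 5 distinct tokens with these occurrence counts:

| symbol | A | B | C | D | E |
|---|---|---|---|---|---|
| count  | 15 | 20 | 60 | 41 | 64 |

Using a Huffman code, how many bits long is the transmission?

435

Merge the two smallest weights repeatedly:
combine A(15), B(20) → 35
combine 35, D(41) → 76
combine C(60), E(64) → 124
combine 76, 124 → 200
Each symbol's bit-cost is frequency × depth; summing gives 435 bits (equivalently 35 + 76 + 124 + 200).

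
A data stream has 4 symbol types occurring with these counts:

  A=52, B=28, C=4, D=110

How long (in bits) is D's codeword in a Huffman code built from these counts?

1

Huffman merges, smallest pair first:
C(4) + B(28) → 32
32 + A(52) → 84
84 + D(110) → 194
D sits one level below the root: a 1-bit codeword.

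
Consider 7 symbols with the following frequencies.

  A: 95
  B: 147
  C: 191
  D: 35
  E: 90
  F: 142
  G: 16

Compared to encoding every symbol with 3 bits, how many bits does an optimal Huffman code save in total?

Fixed-length: 3 bits × 716 symbols = 2148 bits.
Huffman merges:
combine G(16), D(35) → 51
combine 51, E(90) → 141
combine A(95), 141 → 236
combine F(142), B(147) → 289
combine C(191), 236 → 427
combine 289, 427 → 716
Huffman total = 51 + 141 + 236 + 289 + 427 + 716 = 1860 bits.
Saving = 2148 − 1860 = 288 bits.

288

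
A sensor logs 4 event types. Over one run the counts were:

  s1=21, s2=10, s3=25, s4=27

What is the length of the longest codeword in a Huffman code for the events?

2

Merge the two lowest-weight nodes at each step:
combine s2(10), s1(21) → 31
combine s3(25), s4(27) → 52
combine 31, 52 → 83
The rarest symbols sit at the bottom; the longest codeword is 2 bits.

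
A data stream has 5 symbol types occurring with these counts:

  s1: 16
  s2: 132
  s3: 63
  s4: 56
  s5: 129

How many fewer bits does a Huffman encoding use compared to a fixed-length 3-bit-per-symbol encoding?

324

Fixed-length: 3 bits × 396 symbols = 1188 bits.
Huffman merges:
merge s1(16) and s4(56): 72
merge s3(63) and 72: 135
merge s5(129) and s2(132): 261
merge 135 and 261: 396
Huffman total = 72 + 135 + 261 + 396 = 864 bits.
Saving = 1188 − 864 = 324 bits.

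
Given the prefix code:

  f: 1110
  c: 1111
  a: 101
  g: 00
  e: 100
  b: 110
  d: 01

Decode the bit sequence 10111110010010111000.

Read left to right; each codeword is recognised as soon as it completes (prefix code):
  101→a | 1111→c | 00→g | 100→e | 101→a | 110→b | 00→g
Decoded message: acgeabg

acgeabg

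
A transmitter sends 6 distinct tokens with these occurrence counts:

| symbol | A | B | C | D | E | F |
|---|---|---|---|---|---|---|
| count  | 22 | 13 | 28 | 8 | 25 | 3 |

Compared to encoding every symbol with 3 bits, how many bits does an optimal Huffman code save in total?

Fixed-length: 3 bits × 99 symbols = 297 bits.
Huffman merges:
combine F(3), D(8) → 11
combine 11, B(13) → 24
combine A(22), 24 → 46
combine E(25), C(28) → 53
combine 46, 53 → 99
Huffman total = 11 + 24 + 46 + 53 + 99 = 233 bits.
Saving = 297 − 233 = 64 bits.

64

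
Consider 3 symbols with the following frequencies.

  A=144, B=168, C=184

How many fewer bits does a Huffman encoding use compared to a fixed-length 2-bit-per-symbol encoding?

184

Fixed-length: 2 bits × 496 symbols = 992 bits.
Huffman merges:
A(144) + B(168) → 312
C(184) + 312 → 496
Huffman total = 312 + 496 = 808 bits.
Saving = 992 − 808 = 184 bits.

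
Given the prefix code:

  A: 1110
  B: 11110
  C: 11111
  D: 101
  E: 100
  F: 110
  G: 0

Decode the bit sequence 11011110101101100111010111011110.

FBDDEADFB

Read left to right; each codeword is recognised as soon as it completes (prefix code):
  110→F | 11110→B | 101→D | 101→D | 100→E | 1110→A | 101→D | 110→F | 11110→B
Decoded message: FBDDEADFB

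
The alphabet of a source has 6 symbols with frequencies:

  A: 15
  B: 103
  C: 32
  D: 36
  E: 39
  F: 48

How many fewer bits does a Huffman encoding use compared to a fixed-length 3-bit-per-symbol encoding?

Fixed-length: 3 bits × 273 symbols = 819 bits.
Huffman merges:
merge A(15) and C(32): 47
merge D(36) and E(39): 75
merge 47 and F(48): 95
merge 75 and 95: 170
merge B(103) and 170: 273
Huffman total = 47 + 75 + 95 + 170 + 273 = 660 bits.
Saving = 819 − 660 = 159 bits.

159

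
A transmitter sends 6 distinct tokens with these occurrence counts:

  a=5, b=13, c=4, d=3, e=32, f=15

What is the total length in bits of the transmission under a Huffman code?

Greedily combine the two least-frequent nodes:
merge d(3) and c(4): 7
merge a(5) and 7: 12
merge 12 and b(13): 25
merge f(15) and 25: 40
merge e(32) and 40: 72
Each symbol's bit-cost is frequency × depth; summing gives 156 bits (equivalently 7 + 12 + 25 + 40 + 72).

156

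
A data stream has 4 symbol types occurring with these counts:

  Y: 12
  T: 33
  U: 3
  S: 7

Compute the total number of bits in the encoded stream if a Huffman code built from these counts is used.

87

Greedily combine the two least-frequent nodes:
merge U(3) and S(7): 10
merge 10 and Y(12): 22
merge 22 and T(33): 55
Total encoded bits = sum of merged weights = 10 + 22 + 55 = 87.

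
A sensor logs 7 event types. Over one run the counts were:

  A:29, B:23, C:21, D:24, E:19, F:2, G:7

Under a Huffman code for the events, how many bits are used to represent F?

Repeatedly merge the two smallest:
merge F(2) and G(7): 9
merge 9 and E(19): 28
merge C(21) and B(23): 44
merge D(24) and 28: 52
merge A(29) and 44: 73
merge 52 and 73: 125
F sits 4 levels below the root, so its codeword is 4 bits.

4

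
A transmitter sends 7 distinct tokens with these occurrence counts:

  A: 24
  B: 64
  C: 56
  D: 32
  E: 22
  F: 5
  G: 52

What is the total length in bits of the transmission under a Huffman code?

671

Build the Huffman tree bottom-up:
F(5) + E(22) → 27
A(24) + 27 → 51
D(32) + 51 → 83
G(52) + C(56) → 108
B(64) + 83 → 147
108 + 147 → 255
Total encoded bits = sum of merged weights = 27 + 51 + 83 + 108 + 147 + 255 = 671.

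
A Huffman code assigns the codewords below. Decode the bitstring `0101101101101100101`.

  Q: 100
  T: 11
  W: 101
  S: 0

Read left to right; each codeword is recognised as soon as it completes (prefix code):
  0→S | 101→W | 101→W | 101→W | 101→W | 100→Q | 101→W
Decoded message: SWWWWQW

SWWWWQW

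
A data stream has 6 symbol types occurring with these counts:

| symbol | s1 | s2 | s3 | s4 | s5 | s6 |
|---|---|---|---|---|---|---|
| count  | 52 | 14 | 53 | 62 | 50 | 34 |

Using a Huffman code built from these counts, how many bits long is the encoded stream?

676

Merge the two smallest weights repeatedly:
merge s2(14) and s6(34): 48
merge 48 and s5(50): 98
merge s1(52) and s3(53): 105
merge s4(62) and 98: 160
merge 105 and 160: 265
Each symbol's bit-cost is frequency × depth; summing gives 676 bits (equivalently 48 + 98 + 105 + 160 + 265).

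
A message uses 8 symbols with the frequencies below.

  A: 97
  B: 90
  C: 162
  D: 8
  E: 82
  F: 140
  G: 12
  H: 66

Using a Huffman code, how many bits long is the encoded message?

Merge the two smallest weights repeatedly:
merge D(8) and G(12): 20
merge 20 and H(66): 86
merge E(82) and 86: 168
merge B(90) and A(97): 187
merge F(140) and C(162): 302
merge 168 and 187: 355
merge 302 and 355: 657
Total encoded bits = sum of merged weights = 20 + 86 + 168 + 187 + 302 + 355 + 657 = 1775.

1775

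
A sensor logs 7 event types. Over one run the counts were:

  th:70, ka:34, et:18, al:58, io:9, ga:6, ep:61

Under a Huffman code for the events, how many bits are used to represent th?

2

Huffman merges, smallest pair first:
ga(6) + io(9) → 15
15 + et(18) → 33
33 + ka(34) → 67
al(58) + ep(61) → 119
67 + th(70) → 137
119 + 137 → 256
The subtree containing th is merged 2 times, so code length = 2.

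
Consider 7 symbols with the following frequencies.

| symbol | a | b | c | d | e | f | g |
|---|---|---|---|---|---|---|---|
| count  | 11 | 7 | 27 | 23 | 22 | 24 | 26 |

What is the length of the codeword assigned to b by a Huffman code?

Huffman merges, smallest pair first:
merge b(7) and a(11): 18
merge 18 and e(22): 40
merge d(23) and f(24): 47
merge g(26) and c(27): 53
merge 40 and 47: 87
merge 53 and 87: 140
The subtree containing b is merged 4 times, so code length = 4.

4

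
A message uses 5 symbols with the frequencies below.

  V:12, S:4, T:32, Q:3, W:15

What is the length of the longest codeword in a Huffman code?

4

Merge the two lowest-weight nodes at each step:
combine Q(3), S(4) → 7
combine 7, V(12) → 19
combine W(15), 19 → 34
combine T(32), 34 → 66
The first pair merged (Q, S) ends up deepest, at depth 4.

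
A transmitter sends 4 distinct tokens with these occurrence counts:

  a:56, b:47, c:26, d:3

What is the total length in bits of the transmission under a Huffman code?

Greedily combine the two least-frequent nodes:
combine d(3), c(26) → 29
combine 29, b(47) → 76
combine a(56), 76 → 132
The encoded length is the sum of every internal node's weight: 29 + 76 + 132 = 237 bits.

237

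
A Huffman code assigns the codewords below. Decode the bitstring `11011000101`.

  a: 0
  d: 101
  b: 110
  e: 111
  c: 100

Read left to right; each codeword is recognised as soon as it completes (prefix code):
  110→b | 110→b | 0→a | 0→a | 101→d
Decoded message: bbaad

bbaad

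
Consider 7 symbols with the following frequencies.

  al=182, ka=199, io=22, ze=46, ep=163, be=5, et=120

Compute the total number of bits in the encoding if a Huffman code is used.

1767

Merge the two smallest weights repeatedly:
merge be(5) and io(22): 27
merge 27 and ze(46): 73
merge 73 and et(120): 193
merge ep(163) and al(182): 345
merge 193 and ka(199): 392
merge 345 and 392: 737
Each symbol's bit-cost is frequency × depth; summing gives 1767 bits (equivalently 27 + 73 + 193 + 345 + 392 + 737).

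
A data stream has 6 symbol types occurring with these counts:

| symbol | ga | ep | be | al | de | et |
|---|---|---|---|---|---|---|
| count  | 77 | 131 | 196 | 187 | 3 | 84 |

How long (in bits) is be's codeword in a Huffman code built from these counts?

2

Huffman merges, smallest pair first:
de(3) + ga(77) → 80
80 + et(84) → 164
ep(131) + 164 → 295
al(187) + be(196) → 383
295 + 383 → 678
The subtree containing be is merged 2 times, so code length = 2.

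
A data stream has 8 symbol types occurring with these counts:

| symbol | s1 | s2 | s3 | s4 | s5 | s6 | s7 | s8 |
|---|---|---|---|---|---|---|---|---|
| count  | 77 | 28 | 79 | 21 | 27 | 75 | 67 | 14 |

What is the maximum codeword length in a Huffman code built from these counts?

4

Merge the two lowest-weight nodes at each step:
s8(14) + s4(21) → 35
s5(27) + s2(28) → 55
35 + 55 → 90
s7(67) + s6(75) → 142
s1(77) + s3(79) → 156
90 + 142 → 232
156 + 232 → 388
The rarest symbols sit at the bottom; the longest codeword is 4 bits.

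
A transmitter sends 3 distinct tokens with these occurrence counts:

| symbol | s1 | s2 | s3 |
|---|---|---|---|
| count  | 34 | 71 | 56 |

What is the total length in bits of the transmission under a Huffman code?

251

Build the Huffman tree bottom-up:
s1(34) + s3(56) → 90
s2(71) + 90 → 161
Total encoded bits = sum of merged weights = 90 + 161 = 251.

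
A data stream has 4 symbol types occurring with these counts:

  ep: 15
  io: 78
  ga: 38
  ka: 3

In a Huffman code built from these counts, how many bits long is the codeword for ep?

3

Huffman merges, smallest pair first:
combine ka(3), ep(15) → 18
combine 18, ga(38) → 56
combine 56, io(78) → 134
ep's leaf is at depth 3, giving a 3-bit codeword.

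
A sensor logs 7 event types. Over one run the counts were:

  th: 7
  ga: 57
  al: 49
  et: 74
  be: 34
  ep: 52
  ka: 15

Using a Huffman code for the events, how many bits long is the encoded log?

Merge the two smallest weights repeatedly:
merge th(7) and ka(15): 22
merge 22 and be(34): 56
merge al(49) and ep(52): 101
merge 56 and ga(57): 113
merge et(74) and 101: 175
merge 113 and 175: 288
Each symbol's bit-cost is frequency × depth; summing gives 755 bits (equivalently 22 + 56 + 101 + 113 + 175 + 288).

755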